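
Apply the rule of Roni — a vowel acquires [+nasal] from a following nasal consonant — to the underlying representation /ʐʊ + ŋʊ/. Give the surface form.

/ʊ/ sits next to the nasal /ŋ/ and is therefore nasalised to [ʊ̃].

[ʐʊ̃ŋʊ]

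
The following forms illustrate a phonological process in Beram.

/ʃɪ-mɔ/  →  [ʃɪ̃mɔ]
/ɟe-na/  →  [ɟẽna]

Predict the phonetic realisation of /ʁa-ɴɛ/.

[ʁãɴɛ]

The data show regressive nasality assimilation (vowel nasalisation): /ɪ/ → [ɪ̃] before /m/; /e/ → [ẽ] before /n/ — a vowel is nasalised by an immediately following nasal consonant.
/a/ sits next to the nasal /ɴ/ and is therefore nasalised to [ã].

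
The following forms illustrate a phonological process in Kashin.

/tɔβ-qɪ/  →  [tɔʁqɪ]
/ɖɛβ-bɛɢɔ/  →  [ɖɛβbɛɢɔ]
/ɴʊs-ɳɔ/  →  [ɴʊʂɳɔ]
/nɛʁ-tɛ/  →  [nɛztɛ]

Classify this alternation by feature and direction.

Underlying /β/ is realised as [ʁ] next to /q/; /q/ itself does not change.
/β/ is bilabial while /q/ is uvular; the output [ʁ] is uvular, matching the trigger — so the feature that spreads is place.
Manner and voice are unchanged, so the assimilation is partial, not total.
Checking the remaining alternations: /s/ → [ʂ] before /ɳ/ (alveolar → retroflex, matching retroflex); /ʁ/ → [z] before /t/ (uvular → alveolar, matching alveolar) — only place changes, and always toward the following segment.
Nothing changes in [ɖɛβbɛɢɔ]: there the adjacent consonants already agree in place (/β/ and /b/ are both bilabial), so this form is consistent with the same rule.
Since the segment that changes precedes the conditioning segment, the assimilation is regressive.

regressive place assimilation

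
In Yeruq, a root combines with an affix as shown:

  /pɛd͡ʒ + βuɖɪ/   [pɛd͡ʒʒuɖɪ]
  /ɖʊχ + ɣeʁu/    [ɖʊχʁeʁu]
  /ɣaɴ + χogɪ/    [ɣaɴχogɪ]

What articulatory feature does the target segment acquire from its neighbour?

Underlying /β/ is realised as [ʒ] next to /d͡ʒ/; /d͡ʒ/ itself does not change.
/β/ is bilabial while /d͡ʒ/ is postalveolar; the output [ʒ] is postalveolar, matching the trigger — so the feature that spreads is place.
The other alternating form patterns the same way: /ɣ/ → [ʁ] after /χ/ (velar → uvular, matching uvular) — only place changes, and always toward the preceding segment.
Nothing changes in [ɣaɴχogɪ]: there the adjacent consonants already agree in place (/χ/ and /ɴ/ are both uvular), so this form is consistent with the same rule.

place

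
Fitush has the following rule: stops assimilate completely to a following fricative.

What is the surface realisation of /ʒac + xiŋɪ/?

/c/ is the segment targeted by the rule; it sits immediately before /x/, so it assimilates completely and surfaces as [x].

[ʒaxxiŋɪ]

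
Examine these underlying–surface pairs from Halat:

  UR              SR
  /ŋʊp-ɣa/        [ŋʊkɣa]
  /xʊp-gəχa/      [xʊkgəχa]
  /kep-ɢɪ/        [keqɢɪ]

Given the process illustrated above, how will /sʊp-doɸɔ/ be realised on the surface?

[sʊtdoɸɔ]

The data show regressive place assimilation: /p/ → [k] before /ɣ/; /p/ → [k] before /g/; /p/ → [q] before /ɢ/. In each pair only place changes, matching the following consonant, while manner and voice stay constant.
The rule targets /p/ (voiceless bilabial stop), which sits before the trigger /d/ (alveolar).
Changing only its place to alveolar gives [t] — the voiceless alveolar stop.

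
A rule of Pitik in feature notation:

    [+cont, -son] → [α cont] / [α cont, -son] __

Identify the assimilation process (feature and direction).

progressive manner assimilation

The rule copies [cont] (continuancy) from the environment onto the target fricatives; since [±cont] encodes the stop/fricative manner contrast, the assimilating dimension is manner.
The conditioning segment sits to the left of the focus bar, meaning the trigger precedes the segment that changes — progressive assimilation.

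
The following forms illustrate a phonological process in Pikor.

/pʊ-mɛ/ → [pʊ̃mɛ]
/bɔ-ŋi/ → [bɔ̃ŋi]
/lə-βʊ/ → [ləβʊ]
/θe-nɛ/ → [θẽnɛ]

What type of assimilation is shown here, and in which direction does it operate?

The vowel /ʊ/ surfaces as nasalised [ʊ̃] next to the following nasal /m/ — it has acquired the [+nasal] feature of its neighbour.
Likewise in the remaining data: /ɔ/ → [ɔ̃] before /ŋ/; /e/ → [ẽ] before /n/ — each time a vowel is nasalised next to a following nasal.
No change occurs in [ləβʊ] because the vowel at the boundary is adjacent to an oral consonant, not a nasal (/ə/ next to /β/).
Because the conditioning nasal is to the right of the vowel that changes, the process is regressive (anticipatory).

regressive nasality assimilation (vowel nasalisation)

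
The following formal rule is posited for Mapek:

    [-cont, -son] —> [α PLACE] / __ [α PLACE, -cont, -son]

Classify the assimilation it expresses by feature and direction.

regressive place assimilation

The rule copies the place features (abbreviated [PLACE]) from the environment onto the target, so the assimilating feature is place.
Since the environment is written after the underscore, the trigger follows the target; the direction is regressive.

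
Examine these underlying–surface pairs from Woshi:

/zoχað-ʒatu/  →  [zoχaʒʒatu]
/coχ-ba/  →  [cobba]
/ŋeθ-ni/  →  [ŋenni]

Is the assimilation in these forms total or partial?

The segment that alternates is /χ/, which surfaces as [b] when adjacent to /b/.
The output [b] is identical to the trigger /b/ — every feature (place, manner, voicing) has been copied — so this is total assimilation.
The other forms behave the same way: /ð/ → [ʒ] before /ʒ/; /θ/ → [n] before /n/ — in each case the output is a copy of the following consonant.

total assimilation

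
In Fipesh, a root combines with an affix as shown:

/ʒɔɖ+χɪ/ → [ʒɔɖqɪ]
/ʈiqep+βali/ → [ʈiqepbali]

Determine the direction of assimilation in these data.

Underlying /χ/ is realised as [q] next to /ɖ/; /ɖ/ itself does not change.
The change fricative → stop matches the manner of the preceding /ɖ/, identifying this as manner assimilation.
The other alternating form patterns the same way: /β/ → [b] after /p/ (fricative → stop, matching a stop) — only manner changes, and always toward the preceding segment.
The trigger is the preceding segment, so the direction is progressive (perseverative).

progressive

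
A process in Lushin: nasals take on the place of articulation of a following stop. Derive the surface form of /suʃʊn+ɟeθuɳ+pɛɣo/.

[suʃʊɲɟeθumpɛɣo]

/n/ is a voiced alveolar nasal. The following trigger /ɟ/ is palatal, so /n/ must become palatal as well.
Changing only its place to palatal gives [ɲ] — the voiced palatal nasal.
The same rule applies at the second boundary: /ɳ/ → [m] next to /p/.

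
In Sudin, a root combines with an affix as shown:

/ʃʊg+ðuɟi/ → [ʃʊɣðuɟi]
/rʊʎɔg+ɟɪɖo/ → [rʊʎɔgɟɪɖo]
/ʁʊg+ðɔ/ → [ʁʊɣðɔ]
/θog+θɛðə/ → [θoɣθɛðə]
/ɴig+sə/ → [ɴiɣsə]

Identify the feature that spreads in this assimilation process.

manner

Underlying /g/ is realised as [ɣ] next to /ð/; /ð/ itself does not change.
The change stop → fricative matches the manner of the following /ð/, identifying this as manner assimilation.
Checking the remaining alternations: /g/ → [ɣ] before /θ/ (stop → fricative, matching a fricative); /g/ → [ɣ] before /s/ (stop → fricative, matching a fricative) — only manner changes, and always toward the following segment.
No alternation appears in [rʊʎɔgɟɪɖo]: there the adjacent consonants already agree in manner (/g/ and /ɟ/ are both stops), so this form is consistent with the same rule.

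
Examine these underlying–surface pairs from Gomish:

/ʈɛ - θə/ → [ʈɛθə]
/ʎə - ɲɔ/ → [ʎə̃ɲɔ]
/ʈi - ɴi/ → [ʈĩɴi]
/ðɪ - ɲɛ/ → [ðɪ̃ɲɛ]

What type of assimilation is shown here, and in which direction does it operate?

The vowel /ə/ surfaces as nasalised [ə̃] next to the following nasal /ɲ/ — it has acquired the [+nasal] feature of its neighbour.
The other forms show the same pattern: /i/ → [ĩ] before /ɴ/; /ɪ/ → [ɪ̃] before /ɲ/ — each time a vowel is nasalised next to a following nasal.
No change occurs in [ʈɛθə] because the vowel at the boundary is adjacent to an oral consonant, not a nasal (/ɛ/ next to /θ/).
Because the conditioning nasal is to the right of the vowel that changes, the process is regressive (anticipatory).

regressive nasality assimilation (vowel nasalisation)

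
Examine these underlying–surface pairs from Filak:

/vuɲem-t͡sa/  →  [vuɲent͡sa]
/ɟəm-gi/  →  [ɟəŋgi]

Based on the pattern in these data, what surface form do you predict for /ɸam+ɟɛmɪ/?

[ɸaɲɟɛmɪ]

The data show regressive place assimilation: /m/ → [n] before /t͡s/; /m/ → [ŋ] before /g/. In each pair only place changes, matching the following consonant, while manner and voice stay constant.
/m/ is a voiced bilabial nasal. The following trigger /ɟ/ is palatal, so /m/ must become palatal as well.
A voiced palatal nasal is [ɲ], so the surface segment is [ɲ].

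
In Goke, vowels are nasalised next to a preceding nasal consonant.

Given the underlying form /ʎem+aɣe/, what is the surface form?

The vowel /a/ is adjacent to the preceding nasal /m/, so it acquires [+nasal] and surfaces as [ã].

[ʎemãɣe]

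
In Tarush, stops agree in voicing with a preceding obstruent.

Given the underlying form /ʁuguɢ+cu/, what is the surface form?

[ʁuguɢɟu]

/c/ is a voiceless palatal stop. The preceding trigger /ɢ/ is voiced, so /c/ must become voiced as well.
A voiced palatal stop is [ɟ], so the surface segment is [ɟ].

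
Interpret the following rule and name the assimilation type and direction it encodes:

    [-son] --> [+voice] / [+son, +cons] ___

progressive voicing assimilation

The target ([-son], obstruents) acquires [+voice] next to a sonorant consonant ([+son, +cons]) — it takes on the voicing of its neighbour, so the feature that spreads is voicing.
The conditioning segment sits to the left of the focus bar, meaning the trigger precedes the segment that changes — progressive assimilation.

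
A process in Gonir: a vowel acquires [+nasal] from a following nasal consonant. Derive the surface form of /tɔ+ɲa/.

[tɔ̃ɲa]

/ɔ/ sits next to the nasal /ɲ/ and is therefore nasalised to [ɔ̃].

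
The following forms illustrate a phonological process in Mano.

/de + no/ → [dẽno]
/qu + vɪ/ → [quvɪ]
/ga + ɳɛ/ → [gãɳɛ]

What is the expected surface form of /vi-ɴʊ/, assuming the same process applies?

[vĩɴʊ]

The data show regressive nasality assimilation (vowel nasalisation): /e/ → [ẽ] before /n/; /a/ → [ã] before /ɳ/ — a vowel is nasalised by an immediately following nasal consonant.
No change occurs in [quvɪ] because the vowel at the boundary is adjacent to an oral consonant, not a nasal (/u/ next to /v/).
The vowel /i/ is adjacent to the following nasal /ɴ/, so it acquires [+nasal] and surfaces as [ĩ].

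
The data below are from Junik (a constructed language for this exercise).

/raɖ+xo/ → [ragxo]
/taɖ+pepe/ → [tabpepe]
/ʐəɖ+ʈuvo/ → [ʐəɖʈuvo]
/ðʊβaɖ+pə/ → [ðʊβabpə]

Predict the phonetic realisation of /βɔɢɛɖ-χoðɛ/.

The data show regressive place assimilation: /ɖ/ → [g] before /x/; /ɖ/ → [b] before /p/. In each pair only place changes, matching the following consonant, while manner and voice stay constant.
Nothing changes in [ʐəɖʈuvo]: there the adjacent consonants already agree in place (/ɖ/ and /ʈ/ are both retroflex), so this form is consistent with the same rule.
The rule targets /ɖ/ (voiced retroflex stop), which sits before the trigger /χ/ (uvular).
A voiced uvular stop is [ɢ], so the surface segment is [ɢ].

[βɔɢɛɢχoðɛ]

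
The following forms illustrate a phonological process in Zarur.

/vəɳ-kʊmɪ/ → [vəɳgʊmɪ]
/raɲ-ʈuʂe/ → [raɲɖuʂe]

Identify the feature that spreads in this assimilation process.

Comparing underlying and surface forms, /k/ → [g] is the alternation; the neighbouring /ɳ/ is constant.
The change voiceless → voiced matches the voicing of the preceding /ɳ/, identifying this as voicing assimilation.
Checking the remaining alternation: /ʈ/ → [ɖ] after /ɲ/ (voiceless → voiced, matching voiced) — only voicing changes, and always toward the preceding segment.

voicing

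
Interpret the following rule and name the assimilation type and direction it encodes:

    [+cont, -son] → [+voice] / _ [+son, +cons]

The structural change is [+voice], and the conditioning segment [+son, +cons] (a sonorant consonant) is itself voiced, so the target comes to share the voicing of its neighbour — voicing assimilation.
The conditioning segment sits to the right of the focus bar, meaning the trigger follows the segment that changes — regressive assimilation.

regressive voicing assimilation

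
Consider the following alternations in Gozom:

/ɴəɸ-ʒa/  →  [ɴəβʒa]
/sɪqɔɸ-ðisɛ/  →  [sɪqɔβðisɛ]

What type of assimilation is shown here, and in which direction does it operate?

Comparing underlying and surface forms, /ɸ/ → [β] is the alternation; the neighbouring /ʒ/ is constant.
The change voiceless → voiced matches the voicing of the following /ʒ/, identifying this as voicing assimilation.
Place and manner are unchanged, so the assimilation is partial, not total.
Checking the remaining alternation: /ɸ/ → [β] before /ð/ (voiceless → voiced, matching voiced) — only voicing changes, and always toward the following segment.
The trigger is the following segment, so the direction is regressive (anticipatory).

regressive voicing assimilation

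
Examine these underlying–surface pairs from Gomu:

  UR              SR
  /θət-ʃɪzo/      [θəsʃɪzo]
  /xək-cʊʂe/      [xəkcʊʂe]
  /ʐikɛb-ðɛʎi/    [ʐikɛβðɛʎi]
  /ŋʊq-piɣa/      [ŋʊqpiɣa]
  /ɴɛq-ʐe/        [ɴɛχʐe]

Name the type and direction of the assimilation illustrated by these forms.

regressive manner assimilation

Underlying /t/ is realised as [s] next to /ʃ/; /ʃ/ itself does not change.
/t/ is a stop while /ʃ/ is a fricative; the output [s] is a fricative, matching the trigger — so the feature that spreads is manner.
Place and voice are unchanged, so the assimilation is partial, not total.
The same holds elsewhere in the data: /b/ → [β] before /ð/ (stop → fricative, matching a fricative); /q/ → [χ] before /ʐ/ (stop → fricative, matching a fricative) — only manner changes, and always toward the following segment.
Nothing changes in [xəkcʊʂe], [ŋʊqpiɣa]: there the adjacent consonants already agree in manner (/k/ and /c/ are both stops; /q/ and /p/ are both stops), so these forms are consistent with the same rule.
Since the segment that changes precedes the conditioning segment, the assimilation is regressive.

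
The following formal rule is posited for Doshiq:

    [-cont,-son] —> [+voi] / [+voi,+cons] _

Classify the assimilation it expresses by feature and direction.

progressive voicing assimilation

The structural change is [+voi], and the conditioning segment [+voi,+cons] (a voiced consonant) is itself voiced, so the target comes to share the voicing of its neighbour — voicing assimilation.
The conditioning segment sits to the left of the focus bar, meaning the trigger precedes the segment that changes — progressive assimilation.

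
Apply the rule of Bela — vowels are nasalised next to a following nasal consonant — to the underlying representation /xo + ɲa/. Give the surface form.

[xõɲa]

/o/ sits next to the nasal /ɲ/ and is therefore nasalised to [õ].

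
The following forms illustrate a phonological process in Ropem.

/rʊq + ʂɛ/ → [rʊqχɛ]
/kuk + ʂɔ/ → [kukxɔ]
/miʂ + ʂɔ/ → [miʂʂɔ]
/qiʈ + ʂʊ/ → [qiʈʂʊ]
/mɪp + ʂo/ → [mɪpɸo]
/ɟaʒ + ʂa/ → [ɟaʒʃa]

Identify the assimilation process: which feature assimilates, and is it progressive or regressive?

progressive place assimilation

The segment that alternates is /ʂ/, which surfaces as [χ] when adjacent to /q/.
The change retroflex → uvular matches the place of the preceding /q/, identifying this as place assimilation.
Manner and voice are unchanged, so the assimilation is partial, not total.
The other alternating forms pattern the same way: /ʂ/ → [x] after /k/ (retroflex → velar, matching velar); /ʂ/ → [ɸ] after /p/ (retroflex → bilabial, matching bilabial); /ʂ/ → [ʃ] after /ʒ/ (retroflex → postalveolar, matching postalveolar) — only place changes, and always toward the preceding segment.
Nothing changes in [miʂʂɔ], [qiʈʂʊ]: there the adjacent consonants already agree in place (/ʂ/ and /ʂ/ are both retroflex; /ʂ/ and /ʈ/ are both retroflex), so these forms are consistent with the same rule.
Since the segment that changes follows the conditioning segment, the assimilation is progressive.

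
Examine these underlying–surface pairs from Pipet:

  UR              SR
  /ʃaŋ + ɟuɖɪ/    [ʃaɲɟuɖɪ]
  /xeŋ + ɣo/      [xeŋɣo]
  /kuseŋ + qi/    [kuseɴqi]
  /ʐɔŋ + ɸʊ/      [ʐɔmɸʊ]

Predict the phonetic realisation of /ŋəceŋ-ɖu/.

The data show regressive place assimilation: /ŋ/ → [ɲ] before /ɟ/; /ŋ/ → [ɴ] before /q/; /ŋ/ → [m] before /ɸ/. In each pair only place changes, matching the following consonant, while manner and voice stay constant.
No alternation appears in [xeŋɣo]: there the adjacent consonants already agree in place (/ŋ/ and /ɣ/ are both velar), so this form is consistent with the same rule.
/ŋ/ is a voiced velar nasal. The following trigger /ɖ/ is retroflex, so /ŋ/ must become retroflex as well.
A voiced retroflex nasal is [ɳ], so the surface segment is [ɳ].

[ŋəceɳɖu]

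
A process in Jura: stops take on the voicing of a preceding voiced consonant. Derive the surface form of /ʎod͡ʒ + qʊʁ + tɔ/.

[ʎod͡ʒɢʊʁdɔ]

The rule targets /q/ (voiceless uvular stop), which sits after the trigger /d͡ʒ/ (voiced).
A voiced uvular stop is [ɢ], so the surface segment is [ɢ].
At the second juncture, /t/ likewise becomes [d] adjacent to /ʁ/.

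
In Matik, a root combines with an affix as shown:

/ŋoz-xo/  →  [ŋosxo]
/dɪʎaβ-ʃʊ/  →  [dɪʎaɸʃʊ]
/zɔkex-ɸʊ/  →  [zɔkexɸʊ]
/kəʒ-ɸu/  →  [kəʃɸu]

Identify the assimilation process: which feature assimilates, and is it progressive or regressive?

The segment that alternates is /z/, which surfaces as [s] when adjacent to /x/.
The change voiced → voiceless matches the voicing of the following /x/, identifying this as voicing assimilation.
Place and manner are unchanged, so the assimilation is partial, not total.
The other alternating forms pattern the same way: /β/ → [ɸ] before /ʃ/ (voiced → voiceless, matching voiceless); /ʒ/ → [ʃ] before /ɸ/ (voiced → voiceless, matching voiceless) — only voicing changes, and always toward the following segment.
Nothing changes in [zɔkexɸʊ]: there the adjacent consonants already agree in voicing (/x/ and /ɸ/ are both voiceless), so this form is consistent with the same rule.
Since the segment that changes precedes the conditioning segment, the assimilation is regressive.

regressive voicing assimilation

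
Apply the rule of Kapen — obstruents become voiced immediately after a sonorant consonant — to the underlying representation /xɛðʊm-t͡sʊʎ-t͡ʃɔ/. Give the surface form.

[xɛðʊmd͡zʊʎd͡ʒɔ]

The rule targets /t͡s/ (voiceless alveolar affricate), which sits after the trigger /m/ (voiced).
Changing only its voicing to voiced gives [d͡z] — the voiced alveolar affricate.
At the second juncture, /t͡ʃ/ likewise becomes [d͡ʒ] adjacent to /ʎ/.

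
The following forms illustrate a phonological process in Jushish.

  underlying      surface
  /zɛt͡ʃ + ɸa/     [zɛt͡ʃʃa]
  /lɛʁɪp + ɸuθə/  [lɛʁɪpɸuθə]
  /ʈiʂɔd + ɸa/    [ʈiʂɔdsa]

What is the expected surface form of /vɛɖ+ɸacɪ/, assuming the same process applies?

The data show progressive place assimilation: /ɸ/ → [ʃ] after /t͡ʃ/; /ɸ/ → [s] after /d/. In each pair only place changes, matching the preceding consonant, while manner and voice stay constant.
No alternation appears in [lɛʁɪpɸuθə]: there the adjacent consonants already agree in place (/ɸ/ and /p/ are both bilabial), so this form is consistent with the same rule.
/ɸ/ is a voiceless bilabial fricative. The preceding trigger /ɖ/ is retroflex, so /ɸ/ must become retroflex as well.
A voiceless retroflex fricative is [ʂ], so the surface segment is [ʂ].

[vɛɖʂacɪ]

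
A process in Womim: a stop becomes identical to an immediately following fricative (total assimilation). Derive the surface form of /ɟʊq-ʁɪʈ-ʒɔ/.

/q/ is the segment targeted by the rule; it sits immediately before /ʁ/, so it assimilates completely and surfaces as [ʁ].
At the second juncture, /ʈ/ likewise becomes [ʒ] adjacent to /ʒ/.

[ɟʊʁʁɪʒʒɔ]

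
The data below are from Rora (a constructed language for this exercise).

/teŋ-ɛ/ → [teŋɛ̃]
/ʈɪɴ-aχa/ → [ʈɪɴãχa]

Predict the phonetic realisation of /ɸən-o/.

[ɸənõ]

The data show progressive nasality assimilation (vowel nasalisation): /ɛ/ → [ɛ̃] after /ŋ/; /a/ → [ã] after /ɴ/ — a vowel is nasalised by an immediately preceding nasal consonant.
/o/ sits next to the nasal /n/ and is therefore nasalised to [õ].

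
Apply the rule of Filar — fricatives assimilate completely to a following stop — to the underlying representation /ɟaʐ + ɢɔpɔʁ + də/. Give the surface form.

/ʐ/ is the segment targeted by the rule; it sits immediately before /ɢ/, so it assimilates completely and surfaces as [ɢ].
The same rule applies at the second boundary: /ʁ/ → [d] next to /d/.

[ɟaɢɢɔpɔddə]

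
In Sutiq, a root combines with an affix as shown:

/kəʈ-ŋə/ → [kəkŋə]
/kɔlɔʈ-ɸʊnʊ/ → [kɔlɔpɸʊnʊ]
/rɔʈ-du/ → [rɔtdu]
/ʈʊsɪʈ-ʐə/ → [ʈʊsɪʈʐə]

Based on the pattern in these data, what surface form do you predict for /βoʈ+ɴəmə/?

The data show regressive place assimilation: /ʈ/ → [k] before /ŋ/; /ʈ/ → [p] before /ɸ/; /ʈ/ → [t] before /d/. In each pair only place changes, matching the following consonant, while manner and voice stay constant.
Nothing changes in [ʈʊsɪʈʐə]: there the adjacent consonants already agree in place (/ʈ/ and /ʐ/ are both retroflex), so this form is consistent with the same rule.
The rule targets /ʈ/ (voiceless retroflex stop), which sits before the trigger /ɴ/ (uvular).
Changing only its place to uvular gives [q] — the voiceless uvular stop.

[βoqɴəmə]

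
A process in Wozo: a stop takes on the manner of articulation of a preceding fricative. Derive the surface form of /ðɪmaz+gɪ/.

[ðɪmazɣɪ]

The rule targets /g/ (voiced velar stop), which sits after the trigger /z/ (fricative).
Changing only its manner to fricative gives [ɣ] — the voiced velar fricative.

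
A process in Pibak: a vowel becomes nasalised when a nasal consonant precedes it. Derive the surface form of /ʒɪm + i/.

/i/ sits next to the nasal /m/ and is therefore nasalised to [ĩ].

[ʒɪmĩ]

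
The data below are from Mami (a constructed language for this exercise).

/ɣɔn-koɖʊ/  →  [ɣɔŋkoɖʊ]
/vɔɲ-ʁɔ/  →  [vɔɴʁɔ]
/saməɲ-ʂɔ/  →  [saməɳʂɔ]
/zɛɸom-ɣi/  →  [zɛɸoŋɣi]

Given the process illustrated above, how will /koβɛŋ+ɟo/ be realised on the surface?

The data show regressive place assimilation: /n/ → [ŋ] before /k/; /ɲ/ → [ɴ] before /ʁ/; /ɲ/ → [ɳ] before /ʂ/; /m/ → [ŋ] before /ɣ/. In each pair only place changes, matching the following consonant, while manner and voice stay constant.
The rule targets /ŋ/ (voiced velar nasal), which sits before the trigger /ɟ/ (palatal).
Changing only its place to palatal gives [ɲ] — the voiced palatal nasal.

[koβɛɲɟo]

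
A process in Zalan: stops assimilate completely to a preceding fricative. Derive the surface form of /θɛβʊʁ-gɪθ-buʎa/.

[θɛβʊʁʁɪθθuʎa]

/g/ is the segment targeted by the rule; it sits immediately after /ʁ/, so it assimilates completely and surfaces as [ʁ].
The same rule applies at the second boundary: /b/ → [θ] next to /θ/.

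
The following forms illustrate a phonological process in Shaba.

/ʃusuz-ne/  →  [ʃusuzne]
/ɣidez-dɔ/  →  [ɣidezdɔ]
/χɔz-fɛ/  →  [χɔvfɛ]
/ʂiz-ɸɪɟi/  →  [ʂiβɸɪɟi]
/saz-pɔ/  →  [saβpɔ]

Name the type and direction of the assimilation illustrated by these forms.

The segment that alternates is /z/, which surfaces as [v] when adjacent to /f/.
The change alveolar → labiodental matches the place of the following /f/, identifying this as place assimilation.
Manner and voice are unchanged, so the assimilation is partial, not total.
Checking the remaining alternations: /z/ → [β] before /ɸ/ (alveolar → bilabial, matching bilabial); /z/ → [β] before /p/ (alveolar → bilabial, matching bilabial) — only place changes, and always toward the following segment.
Nothing changes in [ʃusuzne], [ɣidezdɔ]: there the adjacent consonants already agree in place (/z/ and /n/ are both alveolar; /z/ and /d/ are both alveolar), so these forms are consistent with the same rule.
The trigger is the following segment, so the direction is regressive (anticipatory).

regressive place assimilation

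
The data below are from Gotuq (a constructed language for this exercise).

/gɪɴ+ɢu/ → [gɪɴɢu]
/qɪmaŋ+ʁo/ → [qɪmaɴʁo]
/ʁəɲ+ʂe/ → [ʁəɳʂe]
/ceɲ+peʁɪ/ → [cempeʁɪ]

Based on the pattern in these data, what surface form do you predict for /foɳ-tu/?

The data show regressive place assimilation: /ŋ/ → [ɴ] before /ʁ/; /ɲ/ → [ɳ] before /ʂ/; /ɲ/ → [m] before /p/. In each pair only place changes, matching the following consonant, while manner and voice stay constant.
No alternation appears in [gɪɴɢu]: there the adjacent consonants already agree in place (/ɴ/ and /ɢ/ are both uvular), so this form is consistent with the same rule.
The rule targets /ɳ/ (voiced retroflex nasal), which sits before the trigger /t/ (alveolar).
A voiced alveolar nasal is [n], so the surface segment is [n].

[fontu]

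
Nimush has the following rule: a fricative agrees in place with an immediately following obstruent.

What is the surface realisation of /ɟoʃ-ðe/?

The rule targets /ʃ/ (voiceless postalveolar fricative), which sits before the trigger /ð/ (dental).
Changing only its place to dental gives [θ] — the voiceless dental fricative.

[ɟoθðe]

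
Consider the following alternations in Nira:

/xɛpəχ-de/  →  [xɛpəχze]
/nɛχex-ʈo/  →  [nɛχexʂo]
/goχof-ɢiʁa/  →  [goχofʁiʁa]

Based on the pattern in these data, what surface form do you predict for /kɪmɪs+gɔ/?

The data show progressive manner assimilation: /d/ → [z] after /χ/; /ʈ/ → [ʂ] after /x/; /ɢ/ → [ʁ] after /f/. In each pair only manner changes, matching the preceding consonant, while place and voice stay constant.
/g/ is a voiced velar stop. The preceding trigger /s/ is a fricative, so /g/ must become a fricative as well.
The voiced velar fricative is [ɣ], so /g/ → [ɣ].

[kɪmɪsɣɔ]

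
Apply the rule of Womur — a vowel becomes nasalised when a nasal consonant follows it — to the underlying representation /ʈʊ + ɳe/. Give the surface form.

[ʈʊ̃ɳe]

The vowel /ʊ/ is adjacent to the following nasal /ɳ/, so it acquires [+nasal] and surfaces as [ʊ̃].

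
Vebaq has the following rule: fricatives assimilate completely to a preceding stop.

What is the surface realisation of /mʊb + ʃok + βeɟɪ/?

[mʊbbokkeɟɪ]

/ʃ/ is the segment targeted by the rule; it sits immediately after /b/, so it assimilates completely and surfaces as [b].
The same rule applies at the second boundary: /β/ → [k] next to /k/.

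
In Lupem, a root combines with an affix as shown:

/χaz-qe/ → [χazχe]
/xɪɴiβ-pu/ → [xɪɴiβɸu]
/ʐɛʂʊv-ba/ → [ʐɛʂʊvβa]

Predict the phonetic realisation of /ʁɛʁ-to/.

The data show progressive manner assimilation: /q/ → [χ] after /z/; /p/ → [ɸ] after /β/; /b/ → [β] after /v/. In each pair only manner changes, matching the preceding consonant, while place and voice stay constant.
The rule targets /t/ (voiceless alveolar stop), which sits after the trigger /ʁ/ (fricative).
The voiceless alveolar fricative is [s], so /t/ → [s].

[ʁɛʁso]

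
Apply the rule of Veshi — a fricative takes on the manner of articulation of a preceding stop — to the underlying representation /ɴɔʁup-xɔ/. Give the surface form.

The rule targets /x/ (voiceless velar fricative), which sits after the trigger /p/ (stop).
Changing only its manner to stop gives [k] — the voiceless velar stop.

[ɴɔʁupkɔ]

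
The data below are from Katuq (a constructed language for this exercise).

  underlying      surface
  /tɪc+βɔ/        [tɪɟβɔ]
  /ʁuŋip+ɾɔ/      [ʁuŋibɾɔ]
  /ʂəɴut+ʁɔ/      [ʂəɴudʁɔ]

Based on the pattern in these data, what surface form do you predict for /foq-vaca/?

The data show regressive voicing assimilation: /c/ → [ɟ] before /β/; /p/ → [b] before /ɾ/; /t/ → [d] before /ʁ/. In each pair only voicing changes, matching the following consonant, while place and manner stay constant.
/q/ is a voiceless uvular stop. The following trigger /v/ is voiced, so /q/ must become voiced as well.
The voiced uvular stop is [ɢ], so /q/ → [ɢ].

[foɢvaca]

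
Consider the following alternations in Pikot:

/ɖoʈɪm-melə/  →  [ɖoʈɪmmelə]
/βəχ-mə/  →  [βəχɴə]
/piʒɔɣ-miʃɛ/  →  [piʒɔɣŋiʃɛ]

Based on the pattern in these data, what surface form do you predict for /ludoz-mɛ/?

The data show progressive place assimilation: /m/ → [ɴ] after /χ/; /m/ → [ŋ] after /ɣ/. In each pair only place changes, matching the preceding consonant, while manner and voice stay constant.
Nothing changes in [ɖoʈɪmmelə]: there the adjacent consonants already agree in place (/m/ and /m/ are both bilabial), so this form is consistent with the same rule.
The rule targets /m/ (voiced bilabial nasal), which sits after the trigger /z/ (alveolar).
The voiced alveolar nasal is [n], so /m/ → [n].

[ludoznɛ]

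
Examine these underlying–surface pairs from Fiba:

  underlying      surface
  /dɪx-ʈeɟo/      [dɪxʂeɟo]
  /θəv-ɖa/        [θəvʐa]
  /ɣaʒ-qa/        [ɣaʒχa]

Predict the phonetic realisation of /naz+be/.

The data show progressive manner assimilation: /ʈ/ → [ʂ] after /x/; /ɖ/ → [ʐ] after /v/; /q/ → [χ] after /ʒ/. In each pair only manner changes, matching the preceding consonant, while place and voice stay constant.
/b/ is a voiced bilabial stop. The preceding trigger /z/ is a fricative, so /b/ must become a fricative as well.
The voiced bilabial fricative is [β], so /b/ → [β].

[nazβe]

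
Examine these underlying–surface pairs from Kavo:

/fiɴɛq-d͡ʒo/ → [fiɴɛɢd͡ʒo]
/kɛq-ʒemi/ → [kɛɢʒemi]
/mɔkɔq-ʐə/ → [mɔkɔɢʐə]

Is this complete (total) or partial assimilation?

The segment that alternates is /q/, which surfaces as [ɢ] when adjacent to /d͡ʒ/.
/q/ is voiceless while /d͡ʒ/ is voiced; the output [ɢ] is voiced, matching the trigger — so the feature that spreads is voicing.
Place and manner are unchanged, so the assimilation is partial, not total.
The same holds elsewhere in the data: /q/ → [ɢ] before /ʒ/ (voiceless → voiced, matching voiced); /q/ → [ɢ] before /ʐ/ (voiceless → voiced, matching voiced) — only voicing changes, and always toward the following segment.

partial assimilation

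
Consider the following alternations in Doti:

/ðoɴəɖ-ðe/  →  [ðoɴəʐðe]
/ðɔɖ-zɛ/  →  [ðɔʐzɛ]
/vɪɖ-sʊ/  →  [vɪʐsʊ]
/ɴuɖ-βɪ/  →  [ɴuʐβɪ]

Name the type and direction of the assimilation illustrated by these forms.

Underlying /ɖ/ is realised as [ʐ] next to /ð/; /ð/ itself does not change.
/ɖ/ is a stop while /ð/ is a fricative; the output [ʐ] is a fricative, matching the trigger — so the feature that spreads is manner.
Place and voice are unchanged, so the assimilation is partial, not total.
Checking the remaining alternations: /ɖ/ → [ʐ] before /z/ (stop → fricative, matching a fricative); /ɖ/ → [ʐ] before /s/ (stop → fricative, matching a fricative); /ɖ/ → [ʐ] before /β/ (stop → fricative, matching a fricative) — only manner changes, and always toward the following segment.
The trigger is the following segment, so the direction is regressive (anticipatory).

regressive manner assimilation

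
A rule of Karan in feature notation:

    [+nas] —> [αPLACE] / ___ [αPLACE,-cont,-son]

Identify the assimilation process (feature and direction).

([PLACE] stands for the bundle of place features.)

regressive place assimilation

The rule copies the place features (abbreviated [PLACE]) from the environment onto the target, so the assimilating feature is place.
The conditioning segment sits to the right of the focus bar, meaning the trigger follows the segment that changes — regressive assimilation.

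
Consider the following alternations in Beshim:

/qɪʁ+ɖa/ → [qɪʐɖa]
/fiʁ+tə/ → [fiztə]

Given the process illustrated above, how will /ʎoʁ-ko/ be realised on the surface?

[ʎoɣko]

The data show regressive place assimilation: /ʁ/ → [ʐ] before /ɖ/; /ʁ/ → [z] before /t/. In each pair only place changes, matching the following consonant, while manner and voice stay constant.
The rule targets /ʁ/ (voiced uvular fricative), which sits before the trigger /k/ (velar).
A voiced velar fricative is [ɣ], so the surface segment is [ɣ].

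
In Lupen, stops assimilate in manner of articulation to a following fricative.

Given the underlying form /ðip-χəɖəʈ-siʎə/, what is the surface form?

The rule targets /p/ (voiceless bilabial stop), which sits before the trigger /χ/ (fricative).
The voiceless bilabial fricative is [ɸ], so /p/ → [ɸ].
At the second juncture, /ʈ/ likewise becomes [ʂ] adjacent to /s/.

[ðiɸχəɖəʂsiʎə]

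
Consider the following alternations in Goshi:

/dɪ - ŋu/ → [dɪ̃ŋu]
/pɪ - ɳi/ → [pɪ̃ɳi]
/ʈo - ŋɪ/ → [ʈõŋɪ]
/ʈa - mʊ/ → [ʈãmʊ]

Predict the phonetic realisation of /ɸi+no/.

The data show regressive nasality assimilation (vowel nasalisation): /ɪ/ → [ɪ̃] before /ŋ/; /ɪ/ → [ɪ̃] before /ɳ/; /o/ → [õ] before /ŋ/; /a/ → [ã] before /m/ — a vowel is nasalised by an immediately following nasal consonant.
The vowel /i/ is adjacent to the following nasal /n/, so it acquires [+nasal] and surfaces as [ĩ].

[ɸĩno]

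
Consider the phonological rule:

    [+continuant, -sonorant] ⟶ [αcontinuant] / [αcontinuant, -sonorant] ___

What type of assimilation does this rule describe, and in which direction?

The rule copies [continuant] (continuancy) from the environment onto the target fricatives; since [±continuant] encodes the stop/fricative manner contrast, the assimilating dimension is manner.
The conditioning segment sits to the left of the focus bar, meaning the trigger precedes the segment that changes — progressive assimilation.

progressive manner assimilation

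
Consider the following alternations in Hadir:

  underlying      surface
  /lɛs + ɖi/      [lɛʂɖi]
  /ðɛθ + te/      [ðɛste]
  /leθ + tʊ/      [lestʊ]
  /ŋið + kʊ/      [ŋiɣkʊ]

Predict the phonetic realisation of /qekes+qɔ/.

[qekeχqɔ]

The data show regressive place assimilation: /s/ → [ʂ] before /ɖ/; /θ/ → [s] before /t/; /ð/ → [ɣ] before /k/. In each pair only place changes, matching the following consonant, while manner and voice stay constant.
/s/ is a voiceless alveolar fricative. The following trigger /q/ is uvular, so /s/ must become uvular as well.
The voiceless uvular fricative is [χ], so /s/ → [χ].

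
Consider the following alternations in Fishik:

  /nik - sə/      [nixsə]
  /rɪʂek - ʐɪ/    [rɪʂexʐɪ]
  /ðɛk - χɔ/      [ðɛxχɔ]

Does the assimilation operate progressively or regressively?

Underlying /k/ is realised as [x] next to /s/; /s/ itself does not change.
The change stop → fricative matches the manner of the following /s/, identifying this as manner assimilation.
The other alternating forms pattern the same way: /k/ → [x] before /ʐ/ (stop → fricative, matching a fricative); /k/ → [x] before /χ/ (stop → fricative, matching a fricative) — only manner changes, and always toward the following segment.
Since the segment that changes precedes the conditioning segment, the assimilation is regressive.

regressive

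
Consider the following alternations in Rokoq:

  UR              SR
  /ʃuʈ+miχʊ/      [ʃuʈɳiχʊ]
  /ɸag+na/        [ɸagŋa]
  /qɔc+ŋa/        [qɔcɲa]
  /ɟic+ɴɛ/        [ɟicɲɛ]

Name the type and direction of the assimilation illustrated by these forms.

progressive place assimilation

The segment that alternates is /m/, which surfaces as [ɳ] when adjacent to /ʈ/.
/m/ is bilabial while /ʈ/ is retroflex; the output [ɳ] is retroflex, matching the trigger — so the feature that spreads is place.
Manner and voice are unchanged, so the assimilation is partial, not total.
Checking the remaining alternations: /n/ → [ŋ] after /g/ (alveolar → velar, matching velar); /ŋ/ → [ɲ] after /c/ (velar → palatal, matching palatal); /ɴ/ → [ɲ] after /c/ (uvular → palatal, matching palatal) — only place changes, and always toward the preceding segment.
Since the segment that changes follows the conditioning segment, the assimilation is progressive.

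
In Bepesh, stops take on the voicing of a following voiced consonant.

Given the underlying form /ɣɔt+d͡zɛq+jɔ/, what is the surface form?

[ɣɔdd͡zɛɢjɔ]

/t/ is a voiceless alveolar stop. The following trigger /d͡z/ is voiced, so /t/ must become voiced as well.
A voiced alveolar stop is [d], so the surface segment is [d].
The same rule applies at the second boundary: /q/ → [ɢ] next to /j/.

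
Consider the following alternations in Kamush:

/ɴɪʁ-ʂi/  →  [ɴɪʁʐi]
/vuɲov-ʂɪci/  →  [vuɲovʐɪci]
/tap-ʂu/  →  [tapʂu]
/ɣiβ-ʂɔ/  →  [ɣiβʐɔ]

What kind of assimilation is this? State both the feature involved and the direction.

Underlying /ʂ/ is realised as [ʐ] next to /ʁ/; /ʁ/ itself does not change.
/ʂ/ is voiceless while /ʁ/ is voiced; the output [ʐ] is voiced, matching the trigger — so the feature that spreads is voicing.
Place and manner are unchanged, so the assimilation is partial, not total.
The same holds elsewhere in the data: /ʂ/ → [ʐ] after /v/ (voiceless → voiced, matching voiced); /ʂ/ → [ʐ] after /β/ (voiceless → voiced, matching voiced) — only voicing changes, and always toward the preceding segment.
Nothing changes in [tapʂu]: there the adjacent consonants already agree in voicing (/ʂ/ and /p/ are both voiceless), so this form is consistent with the same rule.
The trigger is the preceding segment, so the direction is progressive (perseverative).

progressive voicing assimilation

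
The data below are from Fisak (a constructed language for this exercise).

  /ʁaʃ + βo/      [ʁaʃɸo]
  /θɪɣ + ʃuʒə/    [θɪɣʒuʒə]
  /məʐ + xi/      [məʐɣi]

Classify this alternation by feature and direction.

progressive voicing assimilation

The segment that alternates is /β/, which surfaces as [ɸ] when adjacent to /ʃ/.
The change voiced → voiceless matches the voicing of the preceding /ʃ/, identifying this as voicing assimilation.
Place and manner are unchanged, so the assimilation is partial, not total.
The same holds elsewhere in the data: /ʃ/ → [ʒ] after /ɣ/ (voiceless → voiced, matching voiced); /x/ → [ɣ] after /ʐ/ (voiceless → voiced, matching voiced) — only voicing changes, and always toward the preceding segment.
The trigger is the preceding segment, so the direction is progressive (perseverative).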